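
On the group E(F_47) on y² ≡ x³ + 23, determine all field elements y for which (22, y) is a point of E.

x³ + 0x + 23 = 10671 ≡ 2 (mod 47).
Square roots of 2 mod 47: 7 and 40 (since 7² = 49 ≡ 2).

7, 40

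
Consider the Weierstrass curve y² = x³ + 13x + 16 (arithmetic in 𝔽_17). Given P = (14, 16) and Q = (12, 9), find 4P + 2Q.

First 4P:
Repeated addition: build up to 4P.
2P: tangent at (14, 16): λ = (3·14² + 13)/(2·16) ≡ 6/15. 15⁻¹ ≡ 8 (mod 17), so λ ≡ 6·8 ≡ 14.
  x = λ² - 14 - 14 = 196 - 28 ≡ 15; y = λ·(14 - 15) - 16 ≡ 4. → (15, 4)
3P: (15, 4) + (14, 16). λ = (16 - 4)/(14 - 15) ≡ 12/16 mod 17. 16⁻¹ ≡ 16 (mod 17) since 16·16 = 256 ≡ 1, so λ ≡ 5.
  x = λ² - 15 - 14 = 25 - 29 ≡ 13; y = λ·(15 - 13) - 4 ≡ 6. → (13, 6)
4P: (13, 6) + (14, 16). λ = (16 - 6)/(14 - 13) ≡ 10/1 mod 17. 1⁻¹ ≡ 1 (mod 17), so λ ≡ 10.
  x = λ² - 13 - 14 = 100 - 27 ≡ 5; y = λ·(13 - 5) - 6 ≡ 6. → (5, 6)
4P = (5, 6).
Next 2Q:
Repeated addition: build up to 2Q.
2Q: tangent at (12, 9): λ = (3·12² + 13)/(2·9) ≡ 3/1. 1⁻¹ ≡ 1 (mod 17) since 1·1 = 1 ≡ 1, so λ ≡ 3·1 ≡ 3.
  x = λ² - 12 - 12 = 9 - 24 ≡ 2; y = λ·(12 - 2) - 9 ≡ 4. → (2, 4)
2Q = (2, 4).
Finally 4P + 2Q:
(5, 6) + (2, 4). λ = (4 - 6)/(2 - 5) ≡ 15/14 mod 17. 14⁻¹ ≡ 11 (mod 17), so λ ≡ 12.
  x = λ² - 5 - 2 = 144 - 7 ≡ 1; y = λ·(5 - 1) - 6 ≡ 8. → (1, 8)

(1, 8)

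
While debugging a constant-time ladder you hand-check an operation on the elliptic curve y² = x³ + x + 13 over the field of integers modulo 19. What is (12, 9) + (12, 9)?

tangent at (12, 9): λ = (3·12² + 1)/(2·9) ≡ 15/18. 18⁻¹ ≡ 18 (mod 19), so λ ≡ 15·18 ≡ 4.
  x = λ² - 12 - 12 = 16 - 24 ≡ 11; y = λ·(12 - 11) - 9 ≡ 14. → (11, 14)

(11, 14)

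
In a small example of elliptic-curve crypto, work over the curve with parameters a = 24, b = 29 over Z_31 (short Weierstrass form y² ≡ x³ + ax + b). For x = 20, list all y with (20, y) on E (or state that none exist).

x³ + 24x + 29 = 8509 ≡ 15 (mod 31).
15 is a non-residue mod 31; no y exists.

none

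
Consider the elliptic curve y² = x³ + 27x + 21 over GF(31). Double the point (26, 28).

tangent at (26, 28): λ = (3·26² + 27)/(2·28) ≡ 9/25. 25⁻¹ ≡ 5 (mod 31), so λ ≡ 9·5 ≡ 14.
  x = λ² - 26 - 26 = 196 - 52 ≡ 20; y = λ·(26 - 20) - 28 ≡ 25. → (20, 25)

(20, 25)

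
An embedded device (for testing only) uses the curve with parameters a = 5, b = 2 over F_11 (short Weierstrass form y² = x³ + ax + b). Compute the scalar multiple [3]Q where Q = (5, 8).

(2, 3)

Repeated addition: build up to 3Q.
2Q: tangent at (5, 8): λ = (3·5² + 5)/(2·8) ≡ 3/5. 5⁻¹ ≡ 9 (mod 11), so λ ≡ 3·9 ≡ 5.
  x = λ² - 5 - 5 = 25 - 10 ≡ 4; y = λ·(5 - 4) - 8 ≡ 8. → (4, 8)
3Q: (4, 8) + (5, 8). λ = (8 - 8)/(5 - 4) ≡ 0/1 mod 11. 1⁻¹ ≡ 1 (mod 11) since 1·1 = 1 ≡ 1, so λ ≡ 0.
  x = λ² - 4 - 5 = 0 - 9 ≡ 2; y = λ·(4 - 2) - 8 ≡ 3. → (2, 3)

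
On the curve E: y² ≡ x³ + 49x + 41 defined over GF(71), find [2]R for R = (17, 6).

tangent at (17, 6): λ = (3·17² + 49)/(2·6) ≡ 64/12. 12⁻¹ ≡ 6 (mod 71), so λ ≡ 64·6 ≡ 29.
  x = λ² - 17 - 17 = 841 - 34 ≡ 26; y = λ·(17 - 26) - 6 ≡ 17. → (26, 17)

(26, 17)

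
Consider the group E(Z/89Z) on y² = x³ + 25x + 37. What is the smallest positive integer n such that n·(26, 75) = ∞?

7

2P: tangent at (26, 75): λ = (3·26² + 25)/(2·75) ≡ 6/61. 61⁻¹ ≡ 54 (mod 89) since 61·54 = 3294 ≡ 1, so λ ≡ 6·54 ≡ 57.
  x = λ² - 26 - 26 = 3249 - 52 ≡ 82; y = λ·(26 - 82) - 75 ≡ 26. → (82, 26)
3P: (82, 26) + (26, 75). λ = (75 - 26)/(26 - 82) ≡ 49/33 mod 89. 33⁻¹ ≡ 27 (mod 89), so λ ≡ 77.
  x = λ² - 82 - 26 = 5929 - 108 ≡ 36; y = λ·(82 - 36) - 26 ≡ 45. → (36, 45)
4P: (36, 45) + (26, 75). λ = (75 - 45)/(26 - 36) ≡ 30/79 mod 89. 79⁻¹ ≡ 80 (mod 89) since 79·80 = 6320 ≡ 1, so λ ≡ 86.
  x = λ² - 36 - 26 = 7396 - 62 ≡ 36; y = λ·(36 - 36) - 45 ≡ 44. → (36, 44)
5P: (36, 44) + (26, 75). λ = (75 - 44)/(26 - 36) ≡ 31/79 mod 89. 79⁻¹ ≡ 80 (mod 89) since 79·80 = 6320 ≡ 1, so λ ≡ 77.
  x = λ² - 36 - 26 = 5929 - 62 ≡ 82; y = λ·(36 - 82) - 44 ≡ 63. → (82, 63)
6P: (82, 63) + (26, 75). λ = (75 - 63)/(26 - 82) ≡ 12/33 mod 89. 33⁻¹ ≡ 27 (mod 89) since 33·27 = 891 ≡ 1, so λ ≡ 57.
  x = λ² - 82 - 26 = 3249 - 108 ≡ 26; y = λ·(82 - 26) - 63 ≡ 14. → (26, 14)
7P: (26, 14) + (26, 75): same x and y₁ ≡ -y₂, so the sum is ∞.
7P = ∞, so the order is 7.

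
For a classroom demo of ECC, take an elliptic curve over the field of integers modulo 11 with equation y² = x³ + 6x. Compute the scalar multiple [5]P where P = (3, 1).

(3, 10)

Double-and-add on 5 = (101)₂. Start with P = (3, 1) for the leading 1-bit.
double: tangent at (3, 1): λ = (3·3² + 6)/(2·1) ≡ 0/2. 2⁻¹ ≡ 6 (mod 11) since 2·6 = 12 ≡ 1, so λ ≡ 0·6 ≡ 0.
  x = λ² - 3 - 3 = 0 - 6 ≡ 5; y = λ·(3 - 5) - 1 ≡ 10. → (5, 10)
double: tangent at (5, 10): λ = (3·5² + 6)/(2·10) ≡ 4/9. 9⁻¹ ≡ 5 (mod 11), so λ ≡ 4·5 ≡ 9.
  x = λ² - 5 - 5 = 81 - 10 ≡ 5; y = λ·(5 - 5) - 10 ≡ 1. → (5, 1)
add P: (5, 1) + (3, 1). λ = (1 - 1)/(3 - 5) ≡ 0/9 mod 11. 9⁻¹ ≡ 5 (mod 11), so λ ≡ 0.
  x = λ² - 5 - 3 = 0 - 8 ≡ 3; y = λ·(5 - 3) - 1 ≡ 10. → (3, 10)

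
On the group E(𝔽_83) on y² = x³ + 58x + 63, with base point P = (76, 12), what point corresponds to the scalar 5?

(76, 12)

Repeated addition: build up to 5P.
2P: tangent at (76, 12): λ = (3·76² + 58)/(2·12) ≡ 39/24. 24⁻¹ ≡ 45 (mod 83), so λ ≡ 39·45 ≡ 12.
  x = λ² - 76 - 76 = 144 - 152 ≡ 75; y = λ·(76 - 75) - 12 ≡ 0. → (75, 0)
3P: (75, 0) + (76, 12). λ = (12 - 0)/(76 - 75) ≡ 12/1 mod 83. 1⁻¹ ≡ 1 (mod 83), so λ ≡ 12.
  x = λ² - 75 - 76 = 144 - 151 ≡ 76; y = λ·(75 - 76) - 0 ≡ 71. → (76, 71)
4P: (76, 71) + (76, 12): same x and y₁ ≡ -y₂, so the sum is 𝒪.
5P: 𝒪 + (76, 12) = (76, 12) (identity).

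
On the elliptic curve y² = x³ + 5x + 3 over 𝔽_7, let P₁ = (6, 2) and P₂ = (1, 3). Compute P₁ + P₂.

(6, 2) + (1, 3). λ = (3 - 2)/(1 - 6) ≡ 1/2 mod 7. 2⁻¹ ≡ 4 (mod 7), so λ ≡ 4.
  x = λ² - 6 - 1 = 16 - 7 ≡ 2; y = λ·(6 - 2) - 2 ≡ 0. → (2, 0)

(2, 0)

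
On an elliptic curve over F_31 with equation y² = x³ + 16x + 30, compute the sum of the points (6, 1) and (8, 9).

(2, 15)

(6, 1) + (8, 9). λ = (9 - 1)/(8 - 6) ≡ 8/2 mod 31. 2⁻¹ ≡ 16 (mod 31), so λ ≡ 4.
  x = λ² - 6 - 8 = 16 - 14 ≡ 2; y = λ·(6 - 2) - 1 ≡ 15. → (2, 15)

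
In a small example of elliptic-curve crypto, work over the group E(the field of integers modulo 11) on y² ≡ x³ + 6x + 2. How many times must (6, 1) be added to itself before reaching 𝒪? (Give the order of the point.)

2P: tangent at (6, 1): λ = (3·6² + 6)/(2·1) ≡ 4/2. 2⁻¹ ≡ 6 (mod 11), so λ ≡ 4·6 ≡ 2.
  x = λ² - 6 - 6 = 4 - 12 ≡ 3; y = λ·(6 - 3) - 1 ≡ 5. → (3, 5)
3P: (3, 5) + (6, 1). λ = (1 - 5)/(6 - 3) ≡ 7/3 mod 11. 3⁻¹ ≡ 4 (mod 11), so λ ≡ 6.
  x = λ² - 3 - 6 = 36 - 9 ≡ 5; y = λ·(3 - 5) - 5 ≡ 5. → (5, 5)
4P: (5, 5) + (6, 1). λ = (1 - 5)/(6 - 5) ≡ 7/1 mod 11. 1⁻¹ ≡ 1 (mod 11), so λ ≡ 7.
  x = λ² - 5 - 6 = 49 - 11 ≡ 5; y = λ·(5 - 5) - 5 ≡ 6. → (5, 6)
5P: (5, 6) + (6, 1). λ = (1 - 6)/(6 - 5) ≡ 6/1 mod 11. 1⁻¹ ≡ 1 (mod 11), so λ ≡ 6.
  x = λ² - 5 - 6 = 36 - 11 ≡ 3; y = λ·(5 - 3) - 6 ≡ 6. → (3, 6)
6P: (3, 6) + (6, 1). λ = (1 - 6)/(6 - 3) ≡ 6/3 mod 11. 3⁻¹ ≡ 4 (mod 11), so λ ≡ 2.
  x = λ² - 3 - 6 = 4 - 9 ≡ 6; y = λ·(3 - 6) - 6 ≡ 10. → (6, 10)
7P: (6, 10) + (6, 1): same x and y₁ ≡ -y₂, so the sum is 𝒪.
7P = 𝒪, so the order is 7.

7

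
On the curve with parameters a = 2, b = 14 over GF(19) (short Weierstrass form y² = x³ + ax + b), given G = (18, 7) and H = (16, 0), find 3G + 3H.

(1, 13)

First 3G:
Repeated addition: build up to 3G.
2G: tangent at (18, 7): λ = (3·18² + 2)/(2·7) ≡ 5/14. 14⁻¹ ≡ 15 (mod 19) since 14·15 = 210 ≡ 1, so λ ≡ 5·15 ≡ 18.
  x = λ² - 18 - 18 = 324 - 36 ≡ 3; y = λ·(18 - 3) - 7 ≡ 16. → (3, 16)
3G: (3, 16) + (18, 7). λ = (7 - 16)/(18 - 3) ≡ 10/15 mod 19. 15⁻¹ ≡ 14 (mod 19) since 15·14 = 210 ≡ 1, so λ ≡ 7.
  x = λ² - 3 - 18 = 49 - 21 ≡ 9; y = λ·(3 - 9) - 16 ≡ 18. → (9, 18)
3G = (9, 18).
Next 3H:
Repeated addition: build up to 3H.
2H: (16, 0) + (16, 0): same x and y₁ ≡ -y₂, so the sum is O.
3H: O + (16, 0) = (16, 0) (identity).
3H = (16, 0).
Finally 3G + 3H:
(9, 18) + (16, 0). λ = (0 - 18)/(16 - 9) ≡ 1/7 mod 19. 7⁻¹ ≡ 11 (mod 19), so λ ≡ 11.
  x = λ² - 9 - 16 = 121 - 25 ≡ 1; y = λ·(9 - 1) - 18 ≡ 13. → (1, 13)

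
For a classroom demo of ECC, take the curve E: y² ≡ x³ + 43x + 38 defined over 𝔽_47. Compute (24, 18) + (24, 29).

The two points share x = 24 and their y-coordinates satisfy 18 + 29 ≡ 0 (mod 47), so they are inverses. Their sum is O.

O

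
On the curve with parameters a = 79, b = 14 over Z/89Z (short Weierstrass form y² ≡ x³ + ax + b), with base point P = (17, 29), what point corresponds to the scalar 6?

Repeated addition: build up to 6P.
2P: tangent at (17, 29): λ = (3·17² + 79)/(2·29) ≡ 56/58. 58⁻¹ ≡ 66 (mod 89) since 58·66 = 3828 ≡ 1, so λ ≡ 56·66 ≡ 47.
  x = λ² - 17 - 17 = 2209 - 34 ≡ 39; y = λ·(17 - 39) - 29 ≡ 5. → (39, 5)
3P: (39, 5) + (17, 29). λ = (29 - 5)/(17 - 39) ≡ 24/67 mod 89. 67⁻¹ ≡ 4 (mod 89), so λ ≡ 7.
  x = λ² - 39 - 17 = 49 - 56 ≡ 82; y = λ·(39 - 82) - 5 ≡ 50. → (82, 50)
4P: (82, 50) + (17, 29). λ = (29 - 50)/(17 - 82) ≡ 68/24 mod 89. 24⁻¹ ≡ 26 (mod 89) since 24·26 = 624 ≡ 1, so λ ≡ 77.
  x = λ² - 82 - 17 = 5929 - 99 ≡ 45; y = λ·(82 - 45) - 50 ≡ 40. → (45, 40)
5P: (45, 40) + (17, 29). λ = (29 - 40)/(17 - 45) ≡ 78/61 mod 89. 61⁻¹ ≡ 54 (mod 89), so λ ≡ 29.
  x = λ² - 45 - 17 = 841 - 62 ≡ 67; y = λ·(45 - 67) - 40 ≡ 34. → (67, 34)
6P: (67, 34) + (17, 29). λ = (29 - 34)/(17 - 67) ≡ 84/39 mod 89. 39⁻¹ ≡ 16 (mod 89), so λ ≡ 9.
  x = λ² - 67 - 17 = 81 - 84 ≡ 86; y = λ·(67 - 86) - 34 ≡ 62. → (86, 62)

(86, 62)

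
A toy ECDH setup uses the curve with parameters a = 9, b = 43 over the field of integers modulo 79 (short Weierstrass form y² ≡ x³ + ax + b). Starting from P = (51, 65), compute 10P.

Repeated addition: build up to 10P.
2P: tangent at (51, 65): λ = (3·51² + 9)/(2·65) ≡ 70/51. 51⁻¹ ≡ 31 (mod 79), so λ ≡ 70·31 ≡ 37.
  x = λ² - 51 - 51 = 1369 - 102 ≡ 3; y = λ·(51 - 3) - 65 ≡ 52. → (3, 52)
3P: (3, 52) + (51, 65). λ = (65 - 52)/(51 - 3) ≡ 13/48 mod 79. 48⁻¹ ≡ 28 (mod 79), so λ ≡ 48.
  x = λ² - 3 - 51 = 2304 - 54 ≡ 38; y = λ·(3 - 38) - 52 ≡ 6. → (38, 6)
4P: (38, 6) + (51, 65). λ = (65 - 6)/(51 - 38) ≡ 59/13 mod 79. 13⁻¹ ≡ 73 (mod 79) since 13·73 = 949 ≡ 1, so λ ≡ 41.
  x = λ² - 38 - 51 = 1681 - 89 ≡ 12; y = λ·(38 - 12) - 6 ≡ 33. → (12, 33)
5P: (12, 33) + (51, 65). λ = (65 - 33)/(51 - 12) ≡ 32/39 mod 79. 39⁻¹ ≡ 77 (mod 79), so λ ≡ 15.
  x = λ² - 12 - 51 = 225 - 63 ≡ 4; y = λ·(12 - 4) - 33 ≡ 8. → (4, 8)
6P: (4, 8) + (51, 65). λ = (65 - 8)/(51 - 4) ≡ 57/47 mod 79. 47⁻¹ ≡ 37 (mod 79) since 47·37 = 1739 ≡ 1, so λ ≡ 55.
  x = λ² - 4 - 51 = 3025 - 55 ≡ 47; y = λ·(4 - 47) - 8 ≡ 76. → (47, 76)
7P: (47, 76) + (51, 65). λ = (65 - 76)/(51 - 47) ≡ 68/4 mod 79. 4⁻¹ ≡ 20 (mod 79), so λ ≡ 17.
  x = λ² - 47 - 51 = 289 - 98 ≡ 33; y = λ·(47 - 33) - 76 ≡ 4. → (33, 4)
8P: (33, 4) + (51, 65). λ = (65 - 4)/(51 - 33) ≡ 61/18 mod 79. 18⁻¹ ≡ 22 (mod 79), so λ ≡ 78.
  x = λ² - 33 - 51 = 6084 - 84 ≡ 75; y = λ·(33 - 75) - 4 ≡ 38. → (75, 38)
9P: (75, 38) + (51, 65). λ = (65 - 38)/(51 - 75) ≡ 27/55 mod 79. 55⁻¹ ≡ 23 (mod 79) since 55·23 = 1265 ≡ 1, so λ ≡ 68.
  x = λ² - 75 - 51 = 4624 - 126 ≡ 74; y = λ·(75 - 74) - 38 ≡ 30. → (74, 30)
10P: (74, 30) + (51, 65). λ = (65 - 30)/(51 - 74) ≡ 35/56 mod 79. 56⁻¹ ≡ 24 (mod 79), so λ ≡ 50.
  x = λ² - 74 - 51 = 2500 - 125 ≡ 5; y = λ·(74 - 5) - 30 ≡ 23. → (5, 23)

(5, 23)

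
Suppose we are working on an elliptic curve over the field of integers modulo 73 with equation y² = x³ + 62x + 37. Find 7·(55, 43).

(4, 35)

Write P = (55, 43).
Double-and-add on 7 = (111)₂. Start with P = (55, 43) for the leading 1-bit.
double: tangent at (55, 43): λ = (3·55² + 62)/(2·43) ≡ 12/13. 13⁻¹ ≡ 45 (mod 73) since 13·45 = 585 ≡ 1, so λ ≡ 12·45 ≡ 29.
  x = λ² - 55 - 55 = 841 - 110 ≡ 1; y = λ·(55 - 1) - 43 ≡ 63. → (1, 63)
add P: (1, 63) + (55, 43). λ = (43 - 63)/(55 - 1) ≡ 53/54 mod 73. 54⁻¹ ≡ 23 (mod 73), so λ ≡ 51.
  x = λ² - 1 - 55 = 2601 - 56 ≡ 63; y = λ·(1 - 63) - 63 ≡ 60. → (63, 60)
double: tangent at (63, 60): λ = (3·63² + 62)/(2·60) ≡ 70/47. 47⁻¹ ≡ 14 (mod 73), so λ ≡ 70·14 ≡ 31.
  x = λ² - 63 - 63 = 961 - 126 ≡ 32; y = λ·(63 - 32) - 60 ≡ 25. → (32, 25)
add P: (32, 25) + (55, 43). λ = (43 - 25)/(55 - 32) ≡ 18/23 mod 73. 23⁻¹ ≡ 54 (mod 73), so λ ≡ 23.
  x = λ² - 32 - 55 = 529 - 87 ≡ 4; y = λ·(32 - 4) - 25 ≡ 35. → (4, 35)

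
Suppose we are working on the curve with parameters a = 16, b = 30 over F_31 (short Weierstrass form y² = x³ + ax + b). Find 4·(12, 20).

Write G = (12, 20).
Double-and-add on 4 = (100)₂. Start with G = (12, 20) for the leading 1-bit.
double: tangent at (12, 20): λ = (3·12² + 16)/(2·20) ≡ 14/9. 9⁻¹ ≡ 7 (mod 31) since 9·7 = 63 ≡ 1, so λ ≡ 14·7 ≡ 5.
  x = λ² - 12 - 12 = 25 - 24 ≡ 1; y = λ·(12 - 1) - 20 ≡ 4. → (1, 4)
double: tangent at (1, 4): λ = (3·1² + 16)/(2·4) ≡ 19/8. 8⁻¹ ≡ 4 (mod 31), so λ ≡ 19·4 ≡ 14.
  x = λ² - 1 - 1 = 196 - 2 ≡ 8; y = λ·(1 - 8) - 4 ≡ 22. → (8, 22)

(8, 22)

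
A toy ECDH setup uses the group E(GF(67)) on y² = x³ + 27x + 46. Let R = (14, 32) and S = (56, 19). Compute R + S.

(26, 10)

(14, 32) + (56, 19). λ = (19 - 32)/(56 - 14) ≡ 54/42 mod 67. 42⁻¹ ≡ 8 (mod 67) since 42·8 = 336 ≡ 1, so λ ≡ 30.
  x = λ² - 14 - 56 = 900 - 70 ≡ 26; y = λ·(14 - 26) - 32 ≡ 10. → (26, 10)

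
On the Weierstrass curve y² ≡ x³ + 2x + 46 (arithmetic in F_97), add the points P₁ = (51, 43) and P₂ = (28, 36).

(51, 43) + (28, 36). λ = (36 - 43)/(28 - 51) ≡ 90/74 mod 97. 74⁻¹ ≡ 59 (mod 97), so λ ≡ 72.
  x = λ² - 51 - 28 = 5184 - 79 ≡ 61; y = λ·(51 - 61) - 43 ≡ 13. → (61, 13)

(61, 13)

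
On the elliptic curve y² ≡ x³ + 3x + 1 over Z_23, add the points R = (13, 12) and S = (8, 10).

(4, 10)

(13, 12) + (8, 10). λ = (10 - 12)/(8 - 13) ≡ 21/18 mod 23. 18⁻¹ ≡ 9 (mod 23), so λ ≡ 5.
  x = λ² - 13 - 8 = 25 - 21 ≡ 4; y = λ·(13 - 4) - 12 ≡ 10. → (4, 10)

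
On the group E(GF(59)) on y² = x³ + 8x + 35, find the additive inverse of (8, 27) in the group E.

-(8, 27) = (8, -27 mod 59) = (8, 32).

(8, 32)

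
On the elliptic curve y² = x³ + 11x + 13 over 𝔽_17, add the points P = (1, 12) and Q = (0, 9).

(1, 12) + (0, 9). λ = (9 - 12)/(0 - 1) ≡ 14/16 mod 17. 16⁻¹ ≡ 16 (mod 17), so λ ≡ 3.
  x = λ² - 1 - 0 = 9 - 1 ≡ 8; y = λ·(1 - 8) - 12 ≡ 1. → (8, 1)

(8, 1)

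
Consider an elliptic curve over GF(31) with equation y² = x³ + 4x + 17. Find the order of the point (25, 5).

8

2P: tangent at (25, 5): λ = (3·25² + 4)/(2·5) ≡ 19/10. 10⁻¹ ≡ 28 (mod 31) since 10·28 = 280 ≡ 1, so λ ≡ 19·28 ≡ 5.
  x = λ² - 25 - 25 = 25 - 50 ≡ 6; y = λ·(25 - 6) - 5 ≡ 28. → (6, 28)
3P: (6, 28) + (25, 5). λ = (5 - 28)/(25 - 6) ≡ 8/19 mod 31. 19⁻¹ ≡ 18 (mod 31) since 19·18 = 342 ≡ 1, so λ ≡ 20.
  x = λ² - 6 - 25 = 400 - 31 ≡ 28; y = λ·(6 - 28) - 28 ≡ 28. → (28, 28)
4P: (28, 28) + (25, 5). λ = (5 - 28)/(25 - 28) ≡ 8/28 mod 31. 28⁻¹ ≡ 10 (mod 31) since 28·10 = 280 ≡ 1, so λ ≡ 18.
  x = λ² - 28 - 25 = 324 - 53 ≡ 23; y = λ·(28 - 23) - 28 ≡ 0. → (23, 0)
5P: (23, 0) + (25, 5). λ = (5 - 0)/(25 - 23) ≡ 5/2 mod 31. 2⁻¹ ≡ 16 (mod 31) since 2·16 = 32 ≡ 1, so λ ≡ 18.
  x = λ² - 23 - 25 = 324 - 48 ≡ 28; y = λ·(23 - 28) - 0 ≡ 3. → (28, 3)
6P: (28, 3) + (25, 5). λ = (5 - 3)/(25 - 28) ≡ 2/28 mod 31. 28⁻¹ ≡ 10 (mod 31), so λ ≡ 20.
  x = λ² - 28 - 25 = 400 - 53 ≡ 6; y = λ·(28 - 6) - 3 ≡ 3. → (6, 3)
7P: (6, 3) + (25, 5). λ = (5 - 3)/(25 - 6) ≡ 2/19 mod 31. 19⁻¹ ≡ 18 (mod 31), so λ ≡ 5.
  x = λ² - 6 - 25 = 25 - 31 ≡ 25; y = λ·(6 - 25) - 3 ≡ 26. → (25, 26)
8P: (25, 26) + (25, 5): same x and y₁ ≡ -y₂, so the sum is O.
8P = O, so the order is 8.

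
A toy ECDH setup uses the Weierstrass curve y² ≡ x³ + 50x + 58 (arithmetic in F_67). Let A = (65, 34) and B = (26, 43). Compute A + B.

(49, 19)

(65, 34) + (26, 43). λ = (43 - 34)/(26 - 65) ≡ 9/28 mod 67. 28⁻¹ ≡ 12 (mod 67) since 28·12 = 336 ≡ 1, so λ ≡ 41.
  x = λ² - 65 - 26 = 1681 - 91 ≡ 49; y = λ·(65 - 49) - 34 ≡ 19. → (49, 19)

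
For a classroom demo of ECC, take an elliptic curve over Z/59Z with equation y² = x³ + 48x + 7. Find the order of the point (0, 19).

11

2P: tangent at (0, 19): λ = (3·0² + 48)/(2·19) ≡ 48/38. 38⁻¹ ≡ 14 (mod 59) since 38·14 = 532 ≡ 1, so λ ≡ 48·14 ≡ 23.
  x = λ² - 0 - 0 = 529 - 0 ≡ 57; y = λ·(0 - 57) - 19 ≡ 27. → (57, 27)
3P: (57, 27) + (0, 19). λ = (19 - 27)/(0 - 57) ≡ 51/2 mod 59. 2⁻¹ ≡ 30 (mod 59) since 2·30 = 60 ≡ 1, so λ ≡ 55.
  x = λ² - 57 - 0 = 3025 - 57 ≡ 18; y = λ·(57 - 18) - 27 ≡ 53. → (18, 53)
4P: (18, 53) + (0, 19). λ = (19 - 53)/(0 - 18) ≡ 25/41 mod 59. 41⁻¹ ≡ 36 (mod 59) since 41·36 = 1476 ≡ 1, so λ ≡ 15.
  x = λ² - 18 - 0 = 225 - 18 ≡ 30; y = λ·(18 - 30) - 53 ≡ 3. → (30, 3)
5P: (30, 3) + (0, 19). λ = (19 - 3)/(0 - 30) ≡ 16/29 mod 59. 29⁻¹ ≡ 57 (mod 59) since 29·57 = 1653 ≡ 1, so λ ≡ 27.
  x = λ² - 30 - 0 = 729 - 30 ≡ 50; y = λ·(30 - 50) - 3 ≡ 47. → (50, 47)
6P: (50, 47) + (0, 19). λ = (19 - 47)/(0 - 50) ≡ 31/9 mod 59. 9⁻¹ ≡ 46 (mod 59), so λ ≡ 10.
  x = λ² - 50 - 0 = 100 - 50 ≡ 50; y = λ·(50 - 50) - 47 ≡ 12. → (50, 12)
7P: (50, 12) + (0, 19). λ = (19 - 12)/(0 - 50) ≡ 7/9 mod 59. 9⁻¹ ≡ 46 (mod 59), so λ ≡ 27.
  x = λ² - 50 - 0 = 729 - 50 ≡ 30; y = λ·(50 - 30) - 12 ≡ 56. → (30, 56)
8P: (30, 56) + (0, 19). λ = (19 - 56)/(0 - 30) ≡ 22/29 mod 59. 29⁻¹ ≡ 57 (mod 59), so λ ≡ 15.
  x = λ² - 30 - 0 = 225 - 30 ≡ 18; y = λ·(30 - 18) - 56 ≡ 6. → (18, 6)
9P: (18, 6) + (0, 19). λ = (19 - 6)/(0 - 18) ≡ 13/41 mod 59. 41⁻¹ ≡ 36 (mod 59) since 41·36 = 1476 ≡ 1, so λ ≡ 55.
  x = λ² - 18 - 0 = 3025 - 18 ≡ 57; y = λ·(18 - 57) - 6 ≡ 32. → (57, 32)
10P: (57, 32) + (0, 19). λ = (19 - 32)/(0 - 57) ≡ 46/2 mod 59. 2⁻¹ ≡ 30 (mod 59), so λ ≡ 23.
  x = λ² - 57 - 0 = 529 - 57 ≡ 0; y = λ·(57 - 0) - 32 ≡ 40. → (0, 40)
11P: (0, 40) + (0, 19): same x and y₁ ≡ -y₂, so the sum is O.
11P = O, so the order is 11.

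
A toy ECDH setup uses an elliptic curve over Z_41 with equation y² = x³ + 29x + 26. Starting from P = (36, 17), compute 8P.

(33, 26)

Repeated addition: build up to 8P.
2P: tangent at (36, 17): λ = (3·36² + 29)/(2·17) ≡ 22/34. 34⁻¹ ≡ 35 (mod 41), so λ ≡ 22·35 ≡ 32.
  x = λ² - 36 - 36 = 1024 - 72 ≡ 9; y = λ·(36 - 9) - 17 ≡ 27. → (9, 27)
3P: (9, 27) + (36, 17). λ = (17 - 27)/(36 - 9) ≡ 31/27 mod 41. 27⁻¹ ≡ 38 (mod 41) since 27·38 = 1026 ≡ 1, so λ ≡ 30.
  x = λ² - 9 - 36 = 900 - 45 ≡ 35; y = λ·(9 - 35) - 27 ≡ 13. → (35, 13)
4P: (35, 13) + (36, 17). λ = (17 - 13)/(36 - 35) ≡ 4/1 mod 41. 1⁻¹ ≡ 1 (mod 41) since 1·1 = 1 ≡ 1, so λ ≡ 4.
  x = λ² - 35 - 36 = 16 - 71 ≡ 27; y = λ·(35 - 27) - 13 ≡ 19. → (27, 19)
5P: (27, 19) + (36, 17). λ = (17 - 19)/(36 - 27) ≡ 39/9 mod 41. 9⁻¹ ≡ 32 (mod 41), so λ ≡ 18.
  x = λ² - 27 - 36 = 324 - 63 ≡ 15; y = λ·(27 - 15) - 19 ≡ 33. → (15, 33)
6P: (15, 33) + (36, 17). λ = (17 - 33)/(36 - 15) ≡ 25/21 mod 41. 21⁻¹ ≡ 2 (mod 41) since 21·2 = 42 ≡ 1, so λ ≡ 9.
  x = λ² - 15 - 36 = 81 - 51 ≡ 30; y = λ·(15 - 30) - 33 ≡ 37. → (30, 37)
7P: (30, 37) + (36, 17). λ = (17 - 37)/(36 - 30) ≡ 21/6 mod 41. 6⁻¹ ≡ 7 (mod 41), so λ ≡ 24.
  x = λ² - 30 - 36 = 576 - 66 ≡ 18; y = λ·(30 - 18) - 37 ≡ 5. → (18, 5)
8P: (18, 5) + (36, 17). λ = (17 - 5)/(36 - 18) ≡ 12/18 mod 41. 18⁻¹ ≡ 16 (mod 41), so λ ≡ 28.
  x = λ² - 18 - 36 = 784 - 54 ≡ 33; y = λ·(18 - 33) - 5 ≡ 26. → (33, 26)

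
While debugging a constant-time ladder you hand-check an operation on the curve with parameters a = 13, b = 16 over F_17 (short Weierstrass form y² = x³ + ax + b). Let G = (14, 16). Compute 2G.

(15, 4)

tangent at (14, 16): λ = (3·14² + 13)/(2·16) ≡ 6/15. 15⁻¹ ≡ 8 (mod 17), so λ ≡ 6·8 ≡ 14.
  x = λ² - 14 - 14 = 196 - 28 ≡ 15; y = λ·(14 - 15) - 16 ≡ 4. → (15, 4)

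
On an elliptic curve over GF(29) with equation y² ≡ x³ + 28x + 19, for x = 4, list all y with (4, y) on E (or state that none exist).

x³ + 28x + 19 = 195 ≡ 21 (mod 29).
21 is a non-residue mod 29; no y exists.

none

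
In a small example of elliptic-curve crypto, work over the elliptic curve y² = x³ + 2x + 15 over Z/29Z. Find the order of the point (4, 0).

2P: (4, 0) + (4, 0): same x and y₁ ≡ -y₂, so the sum is ∞.
2P = ∞, so the order is 2.

2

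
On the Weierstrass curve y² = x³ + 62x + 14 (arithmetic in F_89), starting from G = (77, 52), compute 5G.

Repeated addition: build up to 5G.
2G: tangent at (77, 52): λ = (3·77² + 62)/(2·52) ≡ 49/15. 15⁻¹ ≡ 6 (mod 89), so λ ≡ 49·6 ≡ 27.
  x = λ² - 77 - 77 = 729 - 154 ≡ 41; y = λ·(77 - 41) - 52 ≡ 30. → (41, 30)
3G: (41, 30) + (77, 52). λ = (52 - 30)/(77 - 41) ≡ 22/36 mod 89. 36⁻¹ ≡ 47 (mod 89), so λ ≡ 55.
  x = λ² - 41 - 77 = 3025 - 118 ≡ 59; y = λ·(41 - 59) - 30 ≡ 48. → (59, 48)
4G: (59, 48) + (77, 52). λ = (52 - 48)/(77 - 59) ≡ 4/18 mod 89. 18⁻¹ ≡ 5 (mod 89), so λ ≡ 20.
  x = λ² - 59 - 77 = 400 - 136 ≡ 86; y = λ·(59 - 86) - 48 ≡ 35. → (86, 35)
5G: (86, 35) + (77, 52). λ = (52 - 35)/(77 - 86) ≡ 17/80 mod 89. 80⁻¹ ≡ 79 (mod 89), so λ ≡ 8.
  x = λ² - 86 - 77 = 64 - 163 ≡ 79; y = λ·(86 - 79) - 35 ≡ 21. → (79, 21)

(79, 21)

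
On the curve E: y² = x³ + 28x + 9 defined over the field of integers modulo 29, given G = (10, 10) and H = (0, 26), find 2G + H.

(25, 6)

First 2G:
Repeated addition: build up to 2G.
2G: tangent at (10, 10): λ = (3·10² + 28)/(2·10) ≡ 9/20. 20⁻¹ ≡ 16 (mod 29), so λ ≡ 9·16 ≡ 28.
  x = λ² - 10 - 10 = 784 - 20 ≡ 10; y = λ·(10 - 10) - 10 ≡ 19. → (10, 19)
2G = (10, 19).
Finally 2G + H:
(10, 19) + (0, 26). λ = (26 - 19)/(0 - 10) ≡ 7/19 mod 29. 19⁻¹ ≡ 26 (mod 29) since 19·26 = 494 ≡ 1, so λ ≡ 8.
  x = λ² - 10 - 0 = 64 - 10 ≡ 25; y = λ·(10 - 25) - 19 ≡ 6. → (25, 6)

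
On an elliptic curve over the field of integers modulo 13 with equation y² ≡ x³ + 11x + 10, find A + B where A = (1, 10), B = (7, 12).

(8, 5)

(1, 10) + (7, 12). λ = (12 - 10)/(7 - 1) ≡ 2/6 mod 13. 6⁻¹ ≡ 11 (mod 13) since 6·11 = 66 ≡ 1, so λ ≡ 9.
  x = λ² - 1 - 7 = 81 - 8 ≡ 8; y = λ·(1 - 8) - 10 ≡ 5. → (8, 5)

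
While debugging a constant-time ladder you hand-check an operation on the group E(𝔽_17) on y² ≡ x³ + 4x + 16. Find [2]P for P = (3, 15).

(2, 7)

tangent at (3, 15): λ = (3·3² + 4)/(2·15) ≡ 14/13. 13⁻¹ ≡ 4 (mod 17), so λ ≡ 14·4 ≡ 5.
  x = λ² - 3 - 3 = 25 - 6 ≡ 2; y = λ·(3 - 2) - 15 ≡ 7. → (2, 7)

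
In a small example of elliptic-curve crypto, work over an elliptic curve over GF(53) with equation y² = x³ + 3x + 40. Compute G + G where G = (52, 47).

(42, 1)

tangent at (52, 47): λ = (3·52² + 3)/(2·47) ≡ 6/41. 41⁻¹ ≡ 22 (mod 53) since 41·22 = 902 ≡ 1, so λ ≡ 6·22 ≡ 26.
  x = λ² - 52 - 52 = 676 - 104 ≡ 42; y = λ·(52 - 42) - 47 ≡ 1. → (42, 1)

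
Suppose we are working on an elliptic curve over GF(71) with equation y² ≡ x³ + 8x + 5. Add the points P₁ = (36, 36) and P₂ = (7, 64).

(36, 36) + (7, 64). λ = (64 - 36)/(7 - 36) ≡ 28/42 mod 71. 42⁻¹ ≡ 22 (mod 71) since 42·22 = 924 ≡ 1, so λ ≡ 48.
  x = λ² - 36 - 7 = 2304 - 43 ≡ 60; y = λ·(36 - 60) - 36 ≡ 19. → (60, 19)

(60, 19)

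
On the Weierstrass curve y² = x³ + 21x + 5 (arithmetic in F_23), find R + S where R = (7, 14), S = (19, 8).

(7, 14) + (19, 8). λ = (8 - 14)/(19 - 7) ≡ 17/12 mod 23. 12⁻¹ ≡ 2 (mod 23) since 12·2 = 24 ≡ 1, so λ ≡ 11.
  x = λ² - 7 - 19 = 121 - 26 ≡ 3; y = λ·(7 - 3) - 14 ≡ 7. → (3, 7)

(3, 7)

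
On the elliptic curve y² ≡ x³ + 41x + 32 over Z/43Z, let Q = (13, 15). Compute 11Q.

(21, 36)

Repeated addition: build up to 11Q.
2Q: tangent at (13, 15): λ = (3·13² + 41)/(2·15) ≡ 32/30. 30⁻¹ ≡ 33 (mod 43) since 30·33 = 990 ≡ 1, so λ ≡ 32·33 ≡ 24.
  x = λ² - 13 - 13 = 576 - 26 ≡ 34; y = λ·(13 - 34) - 15 ≡ 40. → (34, 40)
3Q: (34, 40) + (13, 15). λ = (15 - 40)/(13 - 34) ≡ 18/22 mod 43. 22⁻¹ ≡ 2 (mod 43), so λ ≡ 36.
  x = λ² - 34 - 13 = 1296 - 47 ≡ 2; y = λ·(34 - 2) - 40 ≡ 37. → (2, 37)
4Q: (2, 37) + (13, 15). λ = (15 - 37)/(13 - 2) ≡ 21/11 mod 43. 11⁻¹ ≡ 4 (mod 43), so λ ≡ 41.
  x = λ² - 2 - 13 = 1681 - 15 ≡ 32; y = λ·(2 - 32) - 37 ≡ 23. → (32, 23)
5Q: (32, 23) + (13, 15). λ = (15 - 23)/(13 - 32) ≡ 35/24 mod 43. 24⁻¹ ≡ 9 (mod 43) since 24·9 = 216 ≡ 1, so λ ≡ 14.
  x = λ² - 32 - 13 = 196 - 45 ≡ 22; y = λ·(32 - 22) - 23 ≡ 31. → (22, 31)
6Q: (22, 31) + (13, 15). λ = (15 - 31)/(13 - 22) ≡ 27/34 mod 43. 34⁻¹ ≡ 19 (mod 43), so λ ≡ 40.
  x = λ² - 22 - 13 = 1600 - 35 ≡ 17; y = λ·(22 - 17) - 31 ≡ 40. → (17, 40)
7Q: (17, 40) + (13, 15). λ = (15 - 40)/(13 - 17) ≡ 18/39 mod 43. 39⁻¹ ≡ 32 (mod 43), so λ ≡ 17.
  x = λ² - 17 - 13 = 289 - 30 ≡ 1; y = λ·(17 - 1) - 40 ≡ 17. → (1, 17)
8Q: (1, 17) + (13, 15). λ = (15 - 17)/(13 - 1) ≡ 41/12 mod 43. 12⁻¹ ≡ 18 (mod 43), so λ ≡ 7.
  x = λ² - 1 - 13 = 49 - 14 ≡ 35; y = λ·(1 - 35) - 17 ≡ 3. → (35, 3)
9Q: (35, 3) + (13, 15). λ = (15 - 3)/(13 - 35) ≡ 12/21 mod 43. 21⁻¹ ≡ 41 (mod 43), so λ ≡ 19.
  x = λ² - 35 - 13 = 361 - 48 ≡ 12; y = λ·(35 - 12) - 3 ≡ 4. → (12, 4)
10Q: (12, 4) + (13, 15). λ = (15 - 4)/(13 - 12) ≡ 11/1 mod 43. 1⁻¹ ≡ 1 (mod 43), so λ ≡ 11.
  x = λ² - 12 - 13 = 121 - 25 ≡ 10; y = λ·(12 - 10) - 4 ≡ 18. → (10, 18)
11Q: (10, 18) + (13, 15). λ = (15 - 18)/(13 - 10) ≡ 40/3 mod 43. 3⁻¹ ≡ 29 (mod 43), so λ ≡ 42.
  x = λ² - 10 - 13 = 1764 - 23 ≡ 21; y = λ·(10 - 21) - 18 ≡ 36. → (21, 36)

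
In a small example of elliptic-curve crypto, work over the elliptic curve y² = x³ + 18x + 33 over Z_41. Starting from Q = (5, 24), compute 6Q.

Double-and-add on 6 = (110)₂. Start with Q = (5, 24) for the leading 1-bit.
double: tangent at (5, 24): λ = (3·5² + 18)/(2·24) ≡ 11/7. 7⁻¹ ≡ 6 (mod 41), so λ ≡ 11·6 ≡ 25.
  x = λ² - 5 - 5 = 625 - 10 ≡ 0; y = λ·(5 - 0) - 24 ≡ 19. → (0, 19)
add Q: (0, 19) + (5, 24). λ = (24 - 19)/(5 - 0) ≡ 5/5 mod 41. 5⁻¹ ≡ 33 (mod 41) since 5·33 = 165 ≡ 1, so λ ≡ 1.
  x = λ² - 0 - 5 = 1 - 5 ≡ 37; y = λ·(0 - 37) - 19 ≡ 26. → (37, 26)
double: tangent at (37, 26): λ = (3·37² + 18)/(2·26) ≡ 25/11. 11⁻¹ ≡ 15 (mod 41), so λ ≡ 25·15 ≡ 6.
  x = λ² - 37 - 37 = 36 - 74 ≡ 3; y = λ·(37 - 3) - 26 ≡ 14. → (3, 14)

(3, 14)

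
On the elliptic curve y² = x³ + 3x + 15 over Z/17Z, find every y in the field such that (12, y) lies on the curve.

none

x³ + 3x + 15 = 1779 ≡ 11 (mod 17).
11 is a non-residue mod 17; no y exists.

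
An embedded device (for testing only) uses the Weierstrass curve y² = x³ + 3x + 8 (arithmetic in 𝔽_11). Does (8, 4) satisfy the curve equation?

y² = 4² ≡ 5; x³ + 3x + 8 = 544 ≡ 5 (mod 11). 5 = 5.

yes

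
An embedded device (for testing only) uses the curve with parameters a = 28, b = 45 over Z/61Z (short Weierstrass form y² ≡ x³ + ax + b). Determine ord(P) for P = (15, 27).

2P: tangent at (15, 27): λ = (3·15² + 28)/(2·27) ≡ 32/54. 54⁻¹ ≡ 26 (mod 61) since 54·26 = 1404 ≡ 1, so λ ≡ 32·26 ≡ 39.
  x = λ² - 15 - 15 = 1521 - 30 ≡ 27; y = λ·(15 - 27) - 27 ≡ 54. → (27, 54)
3P: (27, 54) + (15, 27). λ = (27 - 54)/(15 - 27) ≡ 34/49 mod 61. 49⁻¹ ≡ 5 (mod 61), so λ ≡ 48.
  x = λ² - 27 - 15 = 2304 - 42 ≡ 5; y = λ·(27 - 5) - 54 ≡ 26. → (5, 26)
4P: (5, 26) + (15, 27). λ = (27 - 26)/(15 - 5) ≡ 1/10 mod 61. 10⁻¹ ≡ 55 (mod 61) since 10·55 = 550 ≡ 1, so λ ≡ 55.
  x = λ² - 5 - 15 = 3025 - 20 ≡ 16; y = λ·(5 - 16) - 26 ≡ 40. → (16, 40)
5P: (16, 40) + (15, 27). λ = (27 - 40)/(15 - 16) ≡ 48/60 mod 61. 60⁻¹ ≡ 60 (mod 61), so λ ≡ 13.
  x = λ² - 16 - 15 = 169 - 31 ≡ 16; y = λ·(16 - 16) - 40 ≡ 21. → (16, 21)
6P: (16, 21) + (15, 27). λ = (27 - 21)/(15 - 16) ≡ 6/60 mod 61. 60⁻¹ ≡ 60 (mod 61), so λ ≡ 55.
  x = λ² - 16 - 15 = 3025 - 31 ≡ 5; y = λ·(16 - 5) - 21 ≡ 35. → (5, 35)
7P: (5, 35) + (15, 27). λ = (27 - 35)/(15 - 5) ≡ 53/10 mod 61. 10⁻¹ ≡ 55 (mod 61) since 10·55 = 550 ≡ 1, so λ ≡ 48.
  x = λ² - 5 - 15 = 2304 - 20 ≡ 27; y = λ·(5 - 27) - 35 ≡ 7. → (27, 7)
8P: (27, 7) + (15, 27). λ = (27 - 7)/(15 - 27) ≡ 20/49 mod 61. 49⁻¹ ≡ 5 (mod 61) since 49·5 = 245 ≡ 1, so λ ≡ 39.
  x = λ² - 27 - 15 = 1521 - 42 ≡ 15; y = λ·(27 - 15) - 7 ≡ 34. → (15, 34)
9P: (15, 34) + (15, 27): same x and y₁ ≡ -y₂, so the sum is 𝒪.
9P = 𝒪, so the order is 9.

9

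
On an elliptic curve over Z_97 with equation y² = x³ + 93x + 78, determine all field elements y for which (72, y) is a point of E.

48, 49

x³ + 93x + 78 = 380022 ≡ 73 (mod 97).
Square roots of 73 mod 97: 48 and 49 (since 48² = 2304 ≡ 73).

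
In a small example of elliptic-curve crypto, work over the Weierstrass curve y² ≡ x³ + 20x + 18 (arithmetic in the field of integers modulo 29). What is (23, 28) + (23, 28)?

tangent at (23, 28): λ = (3·23² + 20)/(2·28) ≡ 12/27. 27⁻¹ ≡ 14 (mod 29), so λ ≡ 12·14 ≡ 23.
  x = λ² - 23 - 23 = 529 - 46 ≡ 19; y = λ·(23 - 19) - 28 ≡ 6. → (19, 6)

(19, 6)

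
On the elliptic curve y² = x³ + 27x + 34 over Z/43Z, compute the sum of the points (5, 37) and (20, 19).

(16, 2)

(5, 37) + (20, 19). λ = (19 - 37)/(20 - 5) ≡ 25/15 mod 43. 15⁻¹ ≡ 23 (mod 43), so λ ≡ 16.
  x = λ² - 5 - 20 = 256 - 25 ≡ 16; y = λ·(5 - 16) - 37 ≡ 2. → (16, 2)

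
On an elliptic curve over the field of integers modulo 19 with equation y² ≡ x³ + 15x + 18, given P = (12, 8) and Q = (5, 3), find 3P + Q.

(10, 16)

First 3P:
Repeated addition: build up to 3P.
2P: tangent at (12, 8): λ = (3·12² + 15)/(2·8) ≡ 10/16. 16⁻¹ ≡ 6 (mod 19) since 16·6 = 96 ≡ 1, so λ ≡ 10·6 ≡ 3.
  x = λ² - 12 - 12 = 9 - 24 ≡ 4; y = λ·(12 - 4) - 8 ≡ 16. → (4, 16)
3P: (4, 16) + (12, 8). λ = (8 - 16)/(12 - 4) ≡ 11/8 mod 19. 8⁻¹ ≡ 12 (mod 19) since 8·12 = 96 ≡ 1, so λ ≡ 18.
  x = λ² - 4 - 12 = 324 - 16 ≡ 4; y = λ·(4 - 4) - 16 ≡ 3. → (4, 3)
3P = (4, 3).
Finally 3P + Q:
(4, 3) + (5, 3). λ = (3 - 3)/(5 - 4) ≡ 0/1 mod 19. 1⁻¹ ≡ 1 (mod 19) since 1·1 = 1 ≡ 1, so λ ≡ 0.
  x = λ² - 4 - 5 = 0 - 9 ≡ 10; y = λ·(4 - 10) - 3 ≡ 16. → (10, 16)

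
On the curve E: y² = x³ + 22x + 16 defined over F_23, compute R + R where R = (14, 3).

tangent at (14, 3): λ = (3·14² + 22)/(2·3) ≡ 12/6. 6⁻¹ ≡ 4 (mod 23) since 6·4 = 24 ≡ 1, so λ ≡ 12·4 ≡ 2.
  x = λ² - 14 - 14 = 4 - 28 ≡ 22; y = λ·(14 - 22) - 3 ≡ 4. → (22, 4)

(22, 4)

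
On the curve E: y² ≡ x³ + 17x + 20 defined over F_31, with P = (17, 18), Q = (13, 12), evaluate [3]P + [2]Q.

(28, 2)

First 3P:
Repeated addition: build up to 3P.
2P: tangent at (17, 18): λ = (3·17² + 17)/(2·18) ≡ 16/5. 5⁻¹ ≡ 25 (mod 31), so λ ≡ 16·25 ≡ 28.
  x = λ² - 17 - 17 = 784 - 34 ≡ 6; y = λ·(17 - 6) - 18 ≡ 11. → (6, 11)
3P: (6, 11) + (17, 18). λ = (18 - 11)/(17 - 6) ≡ 7/11 mod 31. 11⁻¹ ≡ 17 (mod 31), so λ ≡ 26.
  x = λ² - 6 - 17 = 676 - 23 ≡ 2; y = λ·(6 - 2) - 11 ≡ 0. → (2, 0)
3P = (2, 0).
Next 2Q:
Repeated addition: build up to 2Q.
2Q: tangent at (13, 12): λ = (3·13² + 17)/(2·12) ≡ 28/24. 24⁻¹ ≡ 22 (mod 31) since 24·22 = 528 ≡ 1, so λ ≡ 28·22 ≡ 27.
  x = λ² - 13 - 13 = 729 - 26 ≡ 21; y = λ·(13 - 21) - 12 ≡ 20. → (21, 20)
2Q = (21, 20).
Finally 3P + 2Q:
(2, 0) + (21, 20). λ = (20 - 0)/(21 - 2) ≡ 20/19 mod 31. 19⁻¹ ≡ 18 (mod 31), so λ ≡ 19.
  x = λ² - 2 - 21 = 361 - 23 ≡ 28; y = λ·(2 - 28) - 0 ≡ 2. → (28, 2)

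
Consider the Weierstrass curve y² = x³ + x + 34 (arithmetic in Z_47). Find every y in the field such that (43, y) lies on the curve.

x³ + 1x + 34 = 79584 ≡ 13 (mod 47).
13 is a non-residue mod 47; no y exists.

none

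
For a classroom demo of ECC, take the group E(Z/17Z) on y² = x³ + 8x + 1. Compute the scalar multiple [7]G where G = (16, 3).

Double-and-add on 7 = (111)₂. Start with G = (16, 3) for the leading 1-bit.
double: tangent at (16, 3): λ = (3·16² + 8)/(2·3) ≡ 11/6. 6⁻¹ ≡ 3 (mod 17), so λ ≡ 11·3 ≡ 16.
  x = λ² - 16 - 16 = 256 - 32 ≡ 3; y = λ·(16 - 3) - 3 ≡ 1. → (3, 1)
add G: (3, 1) + (16, 3). λ = (3 - 1)/(16 - 3) ≡ 2/13 mod 17. 13⁻¹ ≡ 4 (mod 17) since 13·4 = 52 ≡ 1, so λ ≡ 8.
  x = λ² - 3 - 16 = 64 - 19 ≡ 11; y = λ·(3 - 11) - 1 ≡ 3. → (11, 3)
double: tangent at (11, 3): λ = (3·11² + 8)/(2·3) ≡ 14/6. 6⁻¹ ≡ 3 (mod 17) since 6·3 = 18 ≡ 1, so λ ≡ 14·3 ≡ 8.
  x = λ² - 11 - 11 = 64 - 22 ≡ 8; y = λ·(11 - 8) - 3 ≡ 4. → (8, 4)
add G: (8, 4) + (16, 3). λ = (3 - 4)/(16 - 8) ≡ 16/8 mod 17. 8⁻¹ ≡ 15 (mod 17) since 8·15 = 120 ≡ 1, so λ ≡ 2.
  x = λ² - 8 - 16 = 4 - 24 ≡ 14; y = λ·(8 - 14) - 4 ≡ 1. → (14, 1)

(14, 1)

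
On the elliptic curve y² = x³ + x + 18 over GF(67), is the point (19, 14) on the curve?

yes

y² = 14² ≡ 62; x³ + 1x + 18 = 6896 ≡ 62 (mod 67). 62 = 62.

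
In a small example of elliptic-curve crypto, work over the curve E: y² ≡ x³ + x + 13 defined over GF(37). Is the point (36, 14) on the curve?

y² = 14² ≡ 11; x³ + 1x + 13 = 46705 ≡ 11 (mod 37). 11 = 11.

yes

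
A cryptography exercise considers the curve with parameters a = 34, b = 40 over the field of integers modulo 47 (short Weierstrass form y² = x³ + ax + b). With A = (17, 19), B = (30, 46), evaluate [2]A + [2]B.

First 2A:
Repeated addition: build up to 2A.
2A: tangent at (17, 19): λ = (3·17² + 34)/(2·19) ≡ 8/38. 38⁻¹ ≡ 26 (mod 47), so λ ≡ 8·26 ≡ 20.
  x = λ² - 17 - 17 = 400 - 34 ≡ 37; y = λ·(17 - 37) - 19 ≡ 4. → (37, 4)
2A = (37, 4).
Next 2B:
Repeated addition: build up to 2B.
2B: tangent at (30, 46): λ = (3·30² + 34)/(2·46) ≡ 8/45. 45⁻¹ ≡ 23 (mod 47) since 45·23 = 1035 ≡ 1, so λ ≡ 8·23 ≡ 43.
  x = λ² - 30 - 30 = 1849 - 60 ≡ 3; y = λ·(30 - 3) - 46 ≡ 34. → (3, 34)
2B = (3, 34).
Finally 2A + 2B:
(37, 4) + (3, 34). λ = (34 - 4)/(3 - 37) ≡ 30/13 mod 47. 13⁻¹ ≡ 29 (mod 47), so λ ≡ 24.
  x = λ² - 37 - 3 = 576 - 40 ≡ 19; y = λ·(37 - 19) - 4 ≡ 5. → (19, 5)

(19, 5)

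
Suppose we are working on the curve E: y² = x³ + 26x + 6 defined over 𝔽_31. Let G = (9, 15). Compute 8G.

(20, 1)

Repeated addition: build up to 8G.
2G: tangent at (9, 15): λ = (3·9² + 26)/(2·15) ≡ 21/30. 30⁻¹ ≡ 30 (mod 31), so λ ≡ 21·30 ≡ 10.
  x = λ² - 9 - 9 = 100 - 18 ≡ 20; y = λ·(9 - 20) - 15 ≡ 30. → (20, 30)
3G: (20, 30) + (9, 15). λ = (15 - 30)/(9 - 20) ≡ 16/20 mod 31. 20⁻¹ ≡ 14 (mod 31) since 20·14 = 280 ≡ 1, so λ ≡ 7.
  x = λ² - 20 - 9 = 49 - 29 ≡ 20; y = λ·(20 - 20) - 30 ≡ 1. → (20, 1)
4G: (20, 1) + (9, 15). λ = (15 - 1)/(9 - 20) ≡ 14/20 mod 31. 20⁻¹ ≡ 14 (mod 31), so λ ≡ 10.
  x = λ² - 20 - 9 = 100 - 29 ≡ 9; y = λ·(20 - 9) - 1 ≡ 16. → (9, 16)
5G: (9, 16) + (9, 15): same x and y₁ ≡ -y₂, so the sum is O.
6G: O + (9, 15) = (9, 15) (identity).
7G: tangent at (9, 15): λ = (3·9² + 26)/(2·15) ≡ 21/30. 30⁻¹ ≡ 30 (mod 31) since 30·30 = 900 ≡ 1, so λ ≡ 21·30 ≡ 10.
  x = λ² - 9 - 9 = 100 - 18 ≡ 20; y = λ·(9 - 20) - 15 ≡ 30. → (20, 30)
8G: (20, 30) + (9, 15). λ = (15 - 30)/(9 - 20) ≡ 16/20 mod 31. 20⁻¹ ≡ 14 (mod 31) since 20·14 = 280 ≡ 1, so λ ≡ 7.
  x = λ² - 20 - 9 = 49 - 29 ≡ 20; y = λ·(20 - 20) - 30 ≡ 1. → (20, 1)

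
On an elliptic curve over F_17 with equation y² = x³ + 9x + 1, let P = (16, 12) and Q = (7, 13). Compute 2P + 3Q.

(14, 10)

First 2P:
Repeated addition: build up to 2P.
2P: tangent at (16, 12): λ = (3·16² + 9)/(2·12) ≡ 12/7. 7⁻¹ ≡ 5 (mod 17), so λ ≡ 12·5 ≡ 9.
  x = λ² - 16 - 16 = 81 - 32 ≡ 15; y = λ·(16 - 15) - 12 ≡ 14. → (15, 14)
2P = (15, 14).
Next 3Q:
Repeated addition: build up to 3Q.
2Q: tangent at (7, 13): λ = (3·7² + 9)/(2·13) ≡ 3/9. 9⁻¹ ≡ 2 (mod 17), so λ ≡ 3·2 ≡ 6.
  x = λ² - 7 - 7 = 36 - 14 ≡ 5; y = λ·(7 - 5) - 13 ≡ 16. → (5, 16)
3Q: (5, 16) + (7, 13). λ = (13 - 16)/(7 - 5) ≡ 14/2 mod 17. 2⁻¹ ≡ 9 (mod 17), so λ ≡ 7.
  x = λ² - 5 - 7 = 49 - 12 ≡ 3; y = λ·(5 - 3) - 16 ≡ 15. → (3, 15)
3Q = (3, 15).
Finally 2P + 3Q:
(15, 14) + (3, 15). λ = (15 - 14)/(3 - 15) ≡ 1/5 mod 17. 5⁻¹ ≡ 7 (mod 17), so λ ≡ 7.
  x = λ² - 15 - 3 = 49 - 18 ≡ 14; y = λ·(15 - 14) - 14 ≡ 10. → (14, 10)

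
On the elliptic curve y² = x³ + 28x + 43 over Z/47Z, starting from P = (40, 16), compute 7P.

Double-and-add on 7 = (111)₂. Start with P = (40, 16) for the leading 1-bit.
double: tangent at (40, 16): λ = (3·40² + 28)/(2·16) ≡ 34/32. 32⁻¹ ≡ 25 (mod 47), so λ ≡ 34·25 ≡ 4.
  x = λ² - 40 - 40 = 16 - 80 ≡ 30; y = λ·(40 - 30) - 16 ≡ 24. → (30, 24)
add P: (30, 24) + (40, 16). λ = (16 - 24)/(40 - 30) ≡ 39/10 mod 47. 10⁻¹ ≡ 33 (mod 47), so λ ≡ 18.
  x = λ² - 30 - 40 = 324 - 70 ≡ 19; y = λ·(30 - 19) - 24 ≡ 33. → (19, 33)
double: tangent at (19, 33): λ = (3·19² + 28)/(2·33) ≡ 30/19. 19⁻¹ ≡ 5 (mod 47), so λ ≡ 30·5 ≡ 9.
  x = λ² - 19 - 19 = 81 - 38 ≡ 43; y = λ·(19 - 43) - 33 ≡ 33. → (43, 33)
add P: (43, 33) + (40, 16). λ = (16 - 33)/(40 - 43) ≡ 30/44 mod 47. 44⁻¹ ≡ 31 (mod 47) since 44·31 = 1364 ≡ 1, so λ ≡ 37.
  x = λ² - 43 - 40 = 1369 - 83 ≡ 17; y = λ·(43 - 17) - 33 ≡ 36. → (17, 36)

(17, 36)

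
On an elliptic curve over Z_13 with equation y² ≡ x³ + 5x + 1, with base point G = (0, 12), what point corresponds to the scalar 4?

(6, 0)

Double-and-add on 4 = (100)₂. Start with G = (0, 12) for the leading 1-bit.
double: tangent at (0, 12): λ = (3·0² + 5)/(2·12) ≡ 5/11. 11⁻¹ ≡ 6 (mod 13), so λ ≡ 5·6 ≡ 4.
  x = λ² - 0 - 0 = 16 - 0 ≡ 3; y = λ·(0 - 3) - 12 ≡ 2. → (3, 2)
double: tangent at (3, 2): λ = (3·3² + 5)/(2·2) ≡ 6/4. 4⁻¹ ≡ 10 (mod 13), so λ ≡ 6·10 ≡ 8.
  x = λ² - 3 - 3 = 64 - 6 ≡ 6; y = λ·(3 - 6) - 2 ≡ 0. → (6, 0)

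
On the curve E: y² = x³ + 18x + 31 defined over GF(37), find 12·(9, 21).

Write P = (9, 21).
Repeated addition: build up to 12P.
2P: tangent at (9, 21): λ = (3·9² + 18)/(2·21) ≡ 2/5. 5⁻¹ ≡ 15 (mod 37) since 5·15 = 75 ≡ 1, so λ ≡ 2·15 ≡ 30.
  x = λ² - 9 - 9 = 900 - 18 ≡ 31; y = λ·(9 - 31) - 21 ≡ 22. → (31, 22)
3P: (31, 22) + (9, 21). λ = (21 - 22)/(9 - 31) ≡ 36/15 mod 37. 15⁻¹ ≡ 5 (mod 37) since 15·5 = 75 ≡ 1, so λ ≡ 32.
  x = λ² - 31 - 9 = 1024 - 40 ≡ 22; y = λ·(31 - 22) - 22 ≡ 7. → (22, 7)
4P: (22, 7) + (9, 21). λ = (21 - 7)/(9 - 22) ≡ 14/24 mod 37. 24⁻¹ ≡ 17 (mod 37) since 24·17 = 408 ≡ 1, so λ ≡ 16.
  x = λ² - 22 - 9 = 256 - 31 ≡ 3; y = λ·(22 - 3) - 7 ≡ 1. → (3, 1)
5P: (3, 1) + (9, 21). λ = (21 - 1)/(9 - 3) ≡ 20/6 mod 37. 6⁻¹ ≡ 31 (mod 37) since 6·31 = 186 ≡ 1, so λ ≡ 28.
  x = λ² - 3 - 9 = 784 - 12 ≡ 32; y = λ·(3 - 32) - 1 ≡ 1. → (32, 1)
6P: (32, 1) + (9, 21). λ = (21 - 1)/(9 - 32) ≡ 20/14 mod 37. 14⁻¹ ≡ 8 (mod 37), so λ ≡ 12.
  x = λ² - 32 - 9 = 144 - 41 ≡ 29; y = λ·(32 - 29) - 1 ≡ 35. → (29, 35)
7P: (29, 35) + (9, 21). λ = (21 - 35)/(9 - 29) ≡ 23/17 mod 37. 17⁻¹ ≡ 24 (mod 37), so λ ≡ 34.
  x = λ² - 29 - 9 = 1156 - 38 ≡ 8; y = λ·(29 - 8) - 35 ≡ 13. → (8, 13)
8P: (8, 13) + (9, 21). λ = (21 - 13)/(9 - 8) ≡ 8/1 mod 37. 1⁻¹ ≡ 1 (mod 37), so λ ≡ 8.
  x = λ² - 8 - 9 = 64 - 17 ≡ 10; y = λ·(8 - 10) - 13 ≡ 8. → (10, 8)
9P: (10, 8) + (9, 21). λ = (21 - 8)/(9 - 10) ≡ 13/36 mod 37. 36⁻¹ ≡ 36 (mod 37), so λ ≡ 24.
  x = λ² - 10 - 9 = 576 - 19 ≡ 2; y = λ·(10 - 2) - 8 ≡ 36. → (2, 36)
10P: (2, 36) + (9, 21). λ = (21 - 36)/(9 - 2) ≡ 22/7 mod 37. 7⁻¹ ≡ 16 (mod 37), so λ ≡ 19.
  x = λ² - 2 - 9 = 361 - 11 ≡ 17; y = λ·(2 - 17) - 36 ≡ 12. → (17, 12)
11P: (17, 12) + (9, 21). λ = (21 - 12)/(9 - 17) ≡ 9/29 mod 37. 29⁻¹ ≡ 23 (mod 37), so λ ≡ 22.
  x = λ² - 17 - 9 = 484 - 26 ≡ 14; y = λ·(17 - 14) - 12 ≡ 17. → (14, 17)
12P: (14, 17) + (9, 21). λ = (21 - 17)/(9 - 14) ≡ 4/32 mod 37. 32⁻¹ ≡ 22 (mod 37), so λ ≡ 14.
  x = λ² - 14 - 9 = 196 - 23 ≡ 25; y = λ·(14 - 25) - 17 ≡ 14. → (25, 14)

(25, 14)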